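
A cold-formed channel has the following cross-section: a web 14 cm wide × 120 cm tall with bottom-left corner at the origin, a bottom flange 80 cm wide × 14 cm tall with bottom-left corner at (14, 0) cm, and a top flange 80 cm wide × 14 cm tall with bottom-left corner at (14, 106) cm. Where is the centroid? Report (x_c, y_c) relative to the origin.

Part | A | x̄ᵢ | ȳᵢ | A·x̄ᵢ | A·ȳᵢ
web | 1680.00 | 7.00 | 60.00 | 11760.00 | 100800.00
bottom flange | 1120.00 | 54.00 | 7.00 | 60480.00 | 7840.00
top flange | 1120.00 | 54.00 | 113.00 | 60480.00 | 126560.00
Σ | 3920.00 |  |  | 132720.00 | 235200.00
x_c = 132720.00 / 3920.00 = 33.86 cm
y_c = 235200.00 / 3920.00 = 60.00 cm

x_c = 33.86 cm, y_c = 60.00 cm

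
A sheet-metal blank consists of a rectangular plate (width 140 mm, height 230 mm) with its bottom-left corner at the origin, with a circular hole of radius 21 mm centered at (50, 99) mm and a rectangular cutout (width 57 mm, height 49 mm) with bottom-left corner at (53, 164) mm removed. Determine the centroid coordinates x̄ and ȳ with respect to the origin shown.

Part | A | x̄ᵢ | ȳᵢ | A·x̄ᵢ | A·ȳᵢ
plate | 32200.00 | 70.00 | 115.00 | 2254000.00 | 3703000.00
hole 1 | -1385.44 | 50.00 | 99.00 | -69272.12 | -137158.79
hole 2 | -2793.00 | 81.50 | 188.50 | -227629.50 | -526480.50
Σ | 28021.56 |  |  | 1957098.38 | 3039360.71
x̄ = 1957098.38 / 28021.56 = 69.84 mm
ȳ = 3039360.71 / 28021.56 = 108.47 mm

x̄ = 69.84 mm, ȳ = 108.47 mm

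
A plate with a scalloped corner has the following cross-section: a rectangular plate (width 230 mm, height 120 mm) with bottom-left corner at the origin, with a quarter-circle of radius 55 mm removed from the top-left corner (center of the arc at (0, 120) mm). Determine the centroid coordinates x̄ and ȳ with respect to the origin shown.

x̄ = 123.63 mm, ȳ = 56.55 mm

plate: A = 230 × 120 = 27600.00, centroid at (115.00, 60.00).
removed quarter-circle: A = −¼π·55² = -2375.83, centroid at (23.34, 96.66).
ΣA = 25224.17 mm²
ΣAx̄ = (27600.00)(115.00) + (-2375.83)(23.34) = 3118541.67 mm³
ΣAȳ = (27600.00)(60.00) + (-2375.83)(96.66) = 1426358.80 mm³
x̄ = 3118541.67 / 25224.17 = 123.63 mm
ȳ = 1426358.80 / 25224.17 = 56.55 mm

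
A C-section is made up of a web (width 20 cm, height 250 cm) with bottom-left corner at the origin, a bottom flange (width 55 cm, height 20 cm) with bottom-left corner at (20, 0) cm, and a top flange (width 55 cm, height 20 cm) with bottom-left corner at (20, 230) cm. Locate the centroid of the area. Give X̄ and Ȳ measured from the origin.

Part | A | x̄ᵢ | ȳᵢ | A·x̄ᵢ | A·ȳᵢ
web | 5000.00 | 10.00 | 125.00 | 50000.00 | 625000.00
bottom flange | 1100.00 | 47.50 | 10.00 | 52250.00 | 11000.00
top flange | 1100.00 | 47.50 | 240.00 | 52250.00 | 264000.00
Σ | 7200.00 |  |  | 154500.00 | 900000.00
X̄ = 154500.00 / 7200.00 = 21.46 cm
Ȳ = 900000.00 / 7200.00 = 125.00 cm

X̄ = 21.46 cm, Ȳ = 125.00 cm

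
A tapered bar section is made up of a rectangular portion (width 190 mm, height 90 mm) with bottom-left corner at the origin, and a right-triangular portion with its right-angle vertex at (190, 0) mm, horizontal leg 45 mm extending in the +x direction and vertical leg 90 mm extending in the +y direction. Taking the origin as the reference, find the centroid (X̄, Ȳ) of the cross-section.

X̄ = 106.65 mm, Ȳ = 43.41 mm

rectangular portion: A = 190 × 90 = 17100.00, centroid at (95.00, 45.00).
triangular portion: A = ½·45·90 = 2025.00, centroid at (205.00, 30.00).
ΣA = 19125.00 mm²
ΣAX̄ = (17100.00)(95.00) + (2025.00)(205.00) = 2039625.00 mm³
ΣAȲ = (17100.00)(45.00) + (2025.00)(30.00) = 830250.00 mm³
X̄ = 2039625.00 / 19125.00 = 106.65 mm
Ȳ = 830250.00 / 19125.00 = 43.41 mm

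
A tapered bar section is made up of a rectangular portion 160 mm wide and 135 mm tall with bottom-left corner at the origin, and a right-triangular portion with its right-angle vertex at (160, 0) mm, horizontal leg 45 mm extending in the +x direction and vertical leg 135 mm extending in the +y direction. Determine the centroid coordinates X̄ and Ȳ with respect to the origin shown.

rectangular portion: A = 160 × 135 = 21600.00, centroid at (80.00, 67.50).
triangular portion: A = ½·45·135 = 3037.50, centroid at (175.00, 45.00).
ΣA = 24637.50 mm², ΣAX̄ = 2259562.50 mm³, ΣAȲ = 1594687.50 mm³.
X̄ = 2259562.50/24637.50 = 91.71 mm; Ȳ = 1594687.50/24637.50 = 64.73 mm.

X̄ = 91.71 mm, Ȳ = 64.73 mm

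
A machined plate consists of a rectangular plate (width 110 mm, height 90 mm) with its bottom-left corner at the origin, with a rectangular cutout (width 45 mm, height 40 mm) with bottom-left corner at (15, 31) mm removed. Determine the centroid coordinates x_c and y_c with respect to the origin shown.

Part | A | x̄ᵢ | ȳᵢ | A·x̄ᵢ | A·ȳᵢ
plate | 9900.00 | 55.00 | 45.00 | 544500.00 | 445500.00
hole | -1800.00 | 37.50 | 51.00 | -67500.00 | -91800.00
Σ | 8100.00 |  |  | 477000.00 | 353700.00
x_c = 477000.00 / 8100.00 = 58.89 mm
y_c = 353700.00 / 8100.00 = 43.67 mm

x_c = 58.89 mm, y_c = 43.67 mm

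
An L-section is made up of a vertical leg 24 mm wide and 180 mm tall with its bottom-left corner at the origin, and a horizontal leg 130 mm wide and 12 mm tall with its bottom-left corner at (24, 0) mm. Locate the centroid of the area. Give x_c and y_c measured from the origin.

x_c = 32.43 mm, y_c = 67.71 mm

vertical leg: A = 24 × 180 = 4320.00, centroid at (12.00, 90.00).
horizontal leg: A = 130 × 12 = 1560.00, centroid at (89.00, 6.00).
ΣA = 5880.00 mm²
ΣAx_c = (4320.00)(12.00) + (1560.00)(89.00) = 190680.00 mm³
ΣAy_c = (4320.00)(90.00) + (1560.00)(6.00) = 398160.00 mm³
x_c = 190680.00 / 5880.00 = 32.43 mm
y_c = 398160.00 / 5880.00 = 67.71 mm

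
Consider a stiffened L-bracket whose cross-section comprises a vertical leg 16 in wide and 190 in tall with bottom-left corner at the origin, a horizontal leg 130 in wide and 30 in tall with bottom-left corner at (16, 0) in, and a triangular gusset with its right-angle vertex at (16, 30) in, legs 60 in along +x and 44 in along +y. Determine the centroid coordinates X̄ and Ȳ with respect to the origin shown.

X̄ = 46.94 in, Ȳ = 49.18 in

Part | A | x̄ᵢ | ȳᵢ | A·x̄ᵢ | A·ȳᵢ
vertical leg | 3040.00 | 8.00 | 95.00 | 24320.00 | 288800.00
horizontal leg | 3900.00 | 81.00 | 15.00 | 315900.00 | 58500.00
gusset | 1320.00 | 36.00 | 44.67 | 47520.00 | 58960.00
Σ | 8260.00 |  |  | 387740.00 | 406260.00
X̄ = 387740.00 / 8260.00 = 46.94 in
Ȳ = 406260.00 / 8260.00 = 49.18 in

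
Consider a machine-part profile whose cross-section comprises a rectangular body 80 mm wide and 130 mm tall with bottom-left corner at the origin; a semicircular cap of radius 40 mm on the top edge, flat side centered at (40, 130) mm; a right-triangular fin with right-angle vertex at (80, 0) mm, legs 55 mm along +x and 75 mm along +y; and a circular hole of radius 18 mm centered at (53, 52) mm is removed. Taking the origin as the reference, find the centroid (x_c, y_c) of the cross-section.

rectangular body: A = 80 × 130 = 10400.00, centroid at (40.00, 65.00).
semicircular top: A = ½π·40² = 2513.27, centroid at (40.00, 146.98).
triangular fin: A = ½·55·75 = 2062.50, centroid at (98.33, 25.00).
hole: A = −π·18² = -1017.88, centroid at (53.00, 52.00).
ΣA = 13957.90 mm², ΣAx_c = 665396.04 mm³, ΣAy_c = 1044025.25 mm³.
x_c = 665396.04/13957.90 = 47.67 mm; y_c = 1044025.25/13957.90 = 74.80 mm.

x_c = 47.67 mm, y_c = 74.80 mm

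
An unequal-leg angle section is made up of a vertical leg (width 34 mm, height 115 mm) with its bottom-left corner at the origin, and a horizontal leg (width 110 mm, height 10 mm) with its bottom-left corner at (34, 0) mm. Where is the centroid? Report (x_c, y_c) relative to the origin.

x_c = 32.81 mm, y_c = 45.97 mm

vertical leg: A = 34 × 115 = 3910.00, centroid at (17.00, 57.50).
horizontal leg: A = 110 × 10 = 1100.00, centroid at (89.00, 5.00).
ΣA = 5010.00 mm², ΣAx_c = 164370.00 mm³, ΣAy_c = 230325.00 mm³.
x_c = 164370.00/5010.00 = 32.81 mm; y_c = 230325.00/5010.00 = 45.97 mm.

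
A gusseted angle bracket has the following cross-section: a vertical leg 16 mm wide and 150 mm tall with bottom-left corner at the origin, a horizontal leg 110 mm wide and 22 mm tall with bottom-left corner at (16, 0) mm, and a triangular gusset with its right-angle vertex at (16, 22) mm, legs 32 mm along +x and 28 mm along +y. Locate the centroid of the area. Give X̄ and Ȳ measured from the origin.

Part | A | x̄ᵢ | ȳᵢ | A·x̄ᵢ | A·ȳᵢ
vertical leg | 2400.00 | 8.00 | 75.00 | 19200.00 | 180000.00
horizontal leg | 2420.00 | 71.00 | 11.00 | 171820.00 | 26620.00
gusset | 448.00 | 26.67 | 31.33 | 11946.67 | 14037.33
Σ | 5268.00 |  |  | 202966.67 | 220657.33
X̄ = 202966.67 / 5268.00 = 38.53 mm
Ȳ = 220657.33 / 5268.00 = 41.89 mm

X̄ = 38.53 mm, Ȳ = 41.89 mm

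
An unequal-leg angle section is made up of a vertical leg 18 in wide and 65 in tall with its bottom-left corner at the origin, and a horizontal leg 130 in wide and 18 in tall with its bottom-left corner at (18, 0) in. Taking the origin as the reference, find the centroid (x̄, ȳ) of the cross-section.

vertical leg: A = 18 × 65 = 1170.00, centroid at (9.00, 32.50).
horizontal leg: A = 130 × 18 = 2340.00, centroid at (83.00, 9.00).
ΣA = 3510.00 in², ΣAx̄ = 204750.00 in³, ΣAȳ = 59085.00 in³.
x̄ = 204750.00/3510.00 = 58.33 in; ȳ = 59085.00/3510.00 = 16.83 in.

x̄ = 58.33 in, ȳ = 16.83 in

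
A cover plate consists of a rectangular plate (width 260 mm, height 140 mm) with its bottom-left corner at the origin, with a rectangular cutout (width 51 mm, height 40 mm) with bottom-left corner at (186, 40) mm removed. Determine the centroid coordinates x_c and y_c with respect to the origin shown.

plate: A = 260 × 140 = 36400.00, centroid at (130.00, 70.00).
hole: A = −(51 × 40) = -2040.00, centroid at (211.50, 60.00).
ΣA = 34360.00 mm², ΣAx_c = 4300540.00 mm³, ΣAy_c = 2425600.00 mm³.
x_c = 4300540.00/34360.00 = 125.16 mm; y_c = 2425600.00/34360.00 = 70.59 mm.

x_c = 125.16 mm, y_c = 70.59 mm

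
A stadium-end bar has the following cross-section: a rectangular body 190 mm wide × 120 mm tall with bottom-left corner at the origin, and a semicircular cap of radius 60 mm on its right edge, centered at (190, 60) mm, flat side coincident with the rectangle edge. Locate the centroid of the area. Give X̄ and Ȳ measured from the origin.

X̄ = 118.94 mm, Ȳ = 60.00 mm

rectangular body: A = 190 × 120 = 22800.00, centroid at (95.00, 60.00).
semicircular end: A = ½π·60² = 5654.87, centroid at (215.46, 60.00).
ΣA = 28454.87 mm², ΣAX̄ = 3384424.69 mm³, ΣAȲ = 1707292.01 mm³.
X̄ = 3384424.69/28454.87 = 118.94 mm; Ȳ = 1707292.01/28454.87 = 60.00 mm.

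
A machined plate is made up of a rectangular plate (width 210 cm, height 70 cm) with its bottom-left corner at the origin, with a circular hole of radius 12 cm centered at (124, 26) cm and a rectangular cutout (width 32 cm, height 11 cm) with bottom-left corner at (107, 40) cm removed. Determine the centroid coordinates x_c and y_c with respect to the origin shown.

plate: A = 210 × 70 = 14700.00, centroid at (105.00, 35.00).
hole 1: A = −π·12² = -452.39, centroid at (124.00, 26.00).
hole 2: A = −(32 × 11) = -352.00, centroid at (123.00, 45.50).
ΣA = 13895.61 cm²
ΣAx_c = (14700.00)(105.00) + (-452.39)(124.00) + (-352.00)(123.00) = 1444107.72 cm³
ΣAy_c = (14700.00)(35.00) + (-452.39)(26.00) + (-352.00)(45.50) = 486721.88 cm³
x_c = 1444107.72 / 13895.61 = 103.93 cm
y_c = 486721.88 / 13895.61 = 35.03 cm

x_c = 103.93 cm, y_c = 35.03 cm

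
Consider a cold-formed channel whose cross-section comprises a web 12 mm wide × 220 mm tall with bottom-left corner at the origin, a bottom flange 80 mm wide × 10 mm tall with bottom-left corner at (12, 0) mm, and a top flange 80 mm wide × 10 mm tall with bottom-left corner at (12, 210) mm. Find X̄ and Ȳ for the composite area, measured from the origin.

Part | A | x̄ᵢ | ȳᵢ | A·x̄ᵢ | A·ȳᵢ
web | 2640.00 | 6.00 | 110.00 | 15840.00 | 290400.00
bottom flange | 800.00 | 52.00 | 5.00 | 41600.00 | 4000.00
top flange | 800.00 | 52.00 | 215.00 | 41600.00 | 172000.00
Σ | 4240.00 |  |  | 99040.00 | 466400.00
X̄ = 99040.00 / 4240.00 = 23.36 mm
Ȳ = 466400.00 / 4240.00 = 110.00 mm

X̄ = 23.36 mm, Ȳ = 110.00 mm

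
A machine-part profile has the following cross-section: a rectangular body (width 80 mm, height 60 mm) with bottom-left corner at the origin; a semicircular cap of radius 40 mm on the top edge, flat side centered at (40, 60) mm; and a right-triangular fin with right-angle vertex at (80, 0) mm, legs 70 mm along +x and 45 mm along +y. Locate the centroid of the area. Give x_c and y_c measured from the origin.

Part | A | x̄ᵢ | ȳᵢ | A·x̄ᵢ | A·ȳᵢ
rectangular body | 4800.00 | 40.00 | 30.00 | 192000.00 | 144000.00
semicircular top | 2513.27 | 40.00 | 76.98 | 100530.96 | 193463.11
triangular fin | 1575.00 | 103.33 | 15.00 | 162750.00 | 23625.00
Σ | 8888.27 |  |  | 455280.96 | 361088.11
x_c = 455280.96 / 8888.27 = 51.22 mm
y_c = 361088.11 / 8888.27 = 40.63 mm

x_c = 51.22 mm, y_c = 40.63 mm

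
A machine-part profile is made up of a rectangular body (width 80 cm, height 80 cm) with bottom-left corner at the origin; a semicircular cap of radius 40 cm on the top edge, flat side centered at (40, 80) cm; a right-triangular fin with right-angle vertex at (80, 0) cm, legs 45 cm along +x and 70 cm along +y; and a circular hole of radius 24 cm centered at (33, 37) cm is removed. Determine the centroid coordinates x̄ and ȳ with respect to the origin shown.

Part | A | x̄ᵢ | ȳᵢ | A·x̄ᵢ | A·ȳᵢ
rectangular body | 6400.00 | 40.00 | 40.00 | 256000.00 | 256000.00
semicircular top | 2513.27 | 40.00 | 96.98 | 100530.96 | 243728.60
triangular fin | 1575.00 | 95.00 | 23.33 | 149625.00 | 36750.00
hole | -1809.56 | 33.00 | 37.00 | -59715.39 | -66953.62
Σ | 8678.72 |  |  | 446440.57 | 469524.97
x̄ = 446440.57 / 8678.72 = 51.44 cm
ȳ = 469524.97 / 8678.72 = 54.10 cm

x̄ = 51.44 cm, ȳ = 54.10 cm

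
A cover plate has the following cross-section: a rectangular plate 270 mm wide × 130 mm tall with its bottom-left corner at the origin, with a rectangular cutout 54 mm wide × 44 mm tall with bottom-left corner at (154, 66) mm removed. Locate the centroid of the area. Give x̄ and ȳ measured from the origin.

x̄ = 131.66 mm, ȳ = 63.33 mm

Part | A | x̄ᵢ | ȳᵢ | A·x̄ᵢ | A·ȳᵢ
plate | 35100.00 | 135.00 | 65.00 | 4738500.00 | 2281500.00
hole | -2376.00 | 181.00 | 88.00 | -430056.00 | -209088.00
Σ | 32724.00 |  |  | 4308444.00 | 2072412.00
x̄ = 4308444.00 / 32724.00 = 131.66 mm
ȳ = 2072412.00 / 32724.00 = 63.33 mm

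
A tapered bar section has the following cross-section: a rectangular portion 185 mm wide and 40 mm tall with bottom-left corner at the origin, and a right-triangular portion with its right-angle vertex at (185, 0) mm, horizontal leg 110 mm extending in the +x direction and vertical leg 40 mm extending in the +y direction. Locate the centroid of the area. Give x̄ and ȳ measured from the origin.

rectangular portion: A = 185 × 40 = 7400.00, centroid at (92.50, 20.00).
triangular portion: A = ½·110·40 = 2200.00, centroid at (221.67, 13.33).
ΣA = 9600.00 mm², ΣAx̄ = 1172166.67 mm³, ΣAȳ = 177333.33 mm³.
x̄ = 1172166.67/9600.00 = 122.10 mm; ȳ = 177333.33/9600.00 = 18.47 mm.

x̄ = 122.10 mm, ȳ = 18.47 mm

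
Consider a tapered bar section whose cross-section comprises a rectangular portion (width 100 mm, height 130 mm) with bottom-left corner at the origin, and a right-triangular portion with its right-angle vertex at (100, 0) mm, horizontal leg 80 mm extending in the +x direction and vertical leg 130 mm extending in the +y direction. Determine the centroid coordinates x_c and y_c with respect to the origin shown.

Part | A | x̄ᵢ | ȳᵢ | A·x̄ᵢ | A·ȳᵢ
rectangular portion | 13000.00 | 50.00 | 65.00 | 650000.00 | 845000.00
triangular portion | 5200.00 | 126.67 | 43.33 | 658666.67 | 225333.33
Σ | 18200.00 |  |  | 1308666.67 | 1070333.33
x_c = 1308666.67 / 18200.00 = 71.90 mm
y_c = 1070333.33 / 18200.00 = 58.81 mm

x_c = 71.90 mm, y_c = 58.81 mm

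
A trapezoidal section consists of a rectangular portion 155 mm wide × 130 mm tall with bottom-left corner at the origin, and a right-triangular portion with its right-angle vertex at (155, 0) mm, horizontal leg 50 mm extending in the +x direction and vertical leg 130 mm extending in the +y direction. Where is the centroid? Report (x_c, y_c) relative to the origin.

x_c = 90.58 mm, y_c = 61.99 mm

Part | A | x̄ᵢ | ȳᵢ | A·x̄ᵢ | A·ȳᵢ
rectangular portion | 20150.00 | 77.50 | 65.00 | 1561625.00 | 1309750.00
triangular portion | 3250.00 | 171.67 | 43.33 | 557916.67 | 140833.33
Σ | 23400.00 |  |  | 2119541.67 | 1450583.33
x_c = 2119541.67 / 23400.00 = 90.58 mm
y_c = 1450583.33 / 23400.00 = 61.99 mm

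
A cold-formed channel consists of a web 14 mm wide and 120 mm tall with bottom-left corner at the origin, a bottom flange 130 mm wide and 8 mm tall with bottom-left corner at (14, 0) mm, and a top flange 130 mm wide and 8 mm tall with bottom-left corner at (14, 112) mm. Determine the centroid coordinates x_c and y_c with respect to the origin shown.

Part | A | x̄ᵢ | ȳᵢ | A·x̄ᵢ | A·ȳᵢ
web | 1680.00 | 7.00 | 60.00 | 11760.00 | 100800.00
bottom flange | 1040.00 | 79.00 | 4.00 | 82160.00 | 4160.00
top flange | 1040.00 | 79.00 | 116.00 | 82160.00 | 120640.00
Σ | 3760.00 |  |  | 176080.00 | 225600.00
x_c = 176080.00 / 3760.00 = 46.83 mm
y_c = 225600.00 / 3760.00 = 60.00 mm

x_c = 46.83 mm, y_c = 60.00 mm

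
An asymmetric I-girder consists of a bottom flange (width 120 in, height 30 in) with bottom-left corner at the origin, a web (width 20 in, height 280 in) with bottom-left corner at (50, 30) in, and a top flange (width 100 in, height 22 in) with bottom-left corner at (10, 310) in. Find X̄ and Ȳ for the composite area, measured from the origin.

bottom flange: A = 120 × 30 = 3600.00, centroid at (60.00, 15.00).
web: A = 20 × 280 = 5600.00, centroid at (60.00, 170.00).
top flange: A = 100 × 22 = 2200.00, centroid at (60.00, 321.00).
ΣA = 11400.00 in²
ΣAX̄ = (3600.00)(60.00) + (5600.00)(60.00) + (2200.00)(60.00) = 684000.00 in³
ΣAȲ = (3600.00)(15.00) + (5600.00)(170.00) + (2200.00)(321.00) = 1712200.00 in³
X̄ = 684000.00 / 11400.00 = 60.00 in
Ȳ = 1712200.00 / 11400.00 = 150.19 in

X̄ = 60.00 in, Ȳ = 150.19 in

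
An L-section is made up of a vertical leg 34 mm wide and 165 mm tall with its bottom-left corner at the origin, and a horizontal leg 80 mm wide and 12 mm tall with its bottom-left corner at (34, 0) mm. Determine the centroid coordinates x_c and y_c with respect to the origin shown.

Part | A | x̄ᵢ | ȳᵢ | A·x̄ᵢ | A·ȳᵢ
vertical leg | 5610.00 | 17.00 | 82.50 | 95370.00 | 462825.00
horizontal leg | 960.00 | 74.00 | 6.00 | 71040.00 | 5760.00
Σ | 6570.00 |  |  | 166410.00 | 468585.00
x_c = 166410.00 / 6570.00 = 25.33 mm
y_c = 468585.00 / 6570.00 = 71.32 mm

x_c = 25.33 mm, y_c = 71.32 mm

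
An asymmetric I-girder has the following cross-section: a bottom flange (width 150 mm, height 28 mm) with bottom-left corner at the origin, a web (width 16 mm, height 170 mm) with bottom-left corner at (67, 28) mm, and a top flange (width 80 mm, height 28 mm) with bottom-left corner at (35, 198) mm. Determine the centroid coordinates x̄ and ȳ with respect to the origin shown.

bottom flange: A = 150 × 28 = 4200.00, centroid at (75.00, 14.00).
web: A = 16 × 170 = 2720.00, centroid at (75.00, 113.00).
top flange: A = 80 × 28 = 2240.00, centroid at (75.00, 212.00).
ΣA = 9160.00 mm², ΣAx̄ = 687000.00 mm³, ΣAȳ = 841040.00 mm³.
x̄ = 687000.00/9160.00 = 75.00 mm; ȳ = 841040.00/9160.00 = 91.82 mm.

x̄ = 75.00 mm, ȳ = 91.82 mm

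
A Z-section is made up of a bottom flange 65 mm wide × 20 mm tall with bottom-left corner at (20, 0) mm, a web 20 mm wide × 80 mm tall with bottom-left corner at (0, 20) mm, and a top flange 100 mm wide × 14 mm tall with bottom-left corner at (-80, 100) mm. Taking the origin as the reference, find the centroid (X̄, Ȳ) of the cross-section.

bottom flange: A = 65 × 20 = 1300.00, centroid at (52.50, 10.00).
web: A = 20 × 80 = 1600.00, centroid at (10.00, 60.00).
top flange: A = 100 × 14 = 1400.00, centroid at (-30.00, 107.00).
ΣA = 4300.00 mm², ΣAX̄ = 42250.00 mm³, ΣAȲ = 258800.00 mm³.
X̄ = 42250.00/4300.00 = 9.83 mm; Ȳ = 258800.00/4300.00 = 60.19 mm.

X̄ = 9.83 mm, Ȳ = 60.19 mm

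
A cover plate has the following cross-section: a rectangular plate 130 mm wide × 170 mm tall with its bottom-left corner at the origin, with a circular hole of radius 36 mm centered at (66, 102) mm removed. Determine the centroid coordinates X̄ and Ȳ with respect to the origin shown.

plate: A = 130 × 170 = 22100.00, centroid at (65.00, 85.00).
hole: A = −π·36² = -4071.50, centroid at (66.00, 102.00).
ΣA = 18028.50 mm², ΣAX̄ = 1167780.73 mm³, ΣAȲ = 1463206.58 mm³.
X̄ = 1167780.73/18028.50 = 64.77 mm; Ȳ = 1463206.58/18028.50 = 81.16 mm.

X̄ = 64.77 mm, Ȳ = 81.16 mm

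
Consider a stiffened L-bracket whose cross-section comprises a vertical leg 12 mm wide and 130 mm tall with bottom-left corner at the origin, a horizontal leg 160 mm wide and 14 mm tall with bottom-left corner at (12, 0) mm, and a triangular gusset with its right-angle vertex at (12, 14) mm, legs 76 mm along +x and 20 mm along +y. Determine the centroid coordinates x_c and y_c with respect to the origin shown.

Part | A | x̄ᵢ | ȳᵢ | A·x̄ᵢ | A·ȳᵢ
vertical leg | 1560.00 | 6.00 | 65.00 | 9360.00 | 101400.00
horizontal leg | 2240.00 | 92.00 | 7.00 | 206080.00 | 15680.00
gusset | 760.00 | 37.33 | 20.67 | 28373.33 | 15706.67
Σ | 4560.00 |  |  | 243813.33 | 132786.67
x_c = 243813.33 / 4560.00 = 53.47 mm
y_c = 132786.67 / 4560.00 = 29.12 mm

x_c = 53.47 mm, y_c = 29.12 mm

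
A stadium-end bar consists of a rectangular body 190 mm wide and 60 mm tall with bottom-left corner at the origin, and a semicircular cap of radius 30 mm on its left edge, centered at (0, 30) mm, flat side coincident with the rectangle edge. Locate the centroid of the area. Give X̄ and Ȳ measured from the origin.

X̄ = 83.11 mm, Ȳ = 30.00 mm

rectangular body: A = 190 × 60 = 11400.00, centroid at (95.00, 30.00).
semicircular end: A = ½π·30² = 1413.72, centroid at (-12.73, 30.00).
ΣA = 12813.72 mm², ΣAX̄ = 1065000.00 mm³, ΣAȲ = 384411.50 mm³.
X̄ = 1065000.00/12813.72 = 83.11 mm; Ȳ = 384411.50/12813.72 = 30.00 mm.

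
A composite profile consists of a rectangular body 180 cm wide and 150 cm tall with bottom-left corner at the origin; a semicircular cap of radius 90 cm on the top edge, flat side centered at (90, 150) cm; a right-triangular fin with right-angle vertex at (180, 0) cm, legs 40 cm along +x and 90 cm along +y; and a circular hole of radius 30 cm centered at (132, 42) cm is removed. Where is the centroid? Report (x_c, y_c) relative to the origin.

Part | A | x̄ᵢ | ȳᵢ | A·x̄ᵢ | A·ȳᵢ
rectangular body | 27000.00 | 90.00 | 75.00 | 2430000.00 | 2025000.00
semicircular top | 12723.45 | 90.00 | 188.20 | 1145110.52 | 2394517.54
triangular fin | 1800.00 | 193.33 | 30.00 | 348000.00 | 54000.00
hole | -2827.43 | 132.00 | 42.00 | -373221.21 | -118752.20
Σ | 38696.02 |  |  | 3549889.31 | 4354765.33
x_c = 3549889.31 / 38696.02 = 91.74 cm
y_c = 4354765.33 / 38696.02 = 112.54 cm

x_c = 91.74 cm, y_c = 112.54 cm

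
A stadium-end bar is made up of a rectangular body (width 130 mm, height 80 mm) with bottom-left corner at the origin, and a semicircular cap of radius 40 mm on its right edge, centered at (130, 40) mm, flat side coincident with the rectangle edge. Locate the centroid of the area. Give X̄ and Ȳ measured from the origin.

X̄ = 80.95 mm, Ȳ = 40.00 mm

rectangular body: A = 130 × 80 = 10400.00, centroid at (65.00, 40.00).
semicircular end: A = ½π·40² = 2513.27, centroid at (146.98, 40.00).
ΣA = 12913.27 mm², ΣAX̄ = 1045392.30 mm³, ΣAȲ = 516530.96 mm³.
X̄ = 1045392.30/12913.27 = 80.95 mm; Ȳ = 516530.96/12913.27 = 40.00 mm.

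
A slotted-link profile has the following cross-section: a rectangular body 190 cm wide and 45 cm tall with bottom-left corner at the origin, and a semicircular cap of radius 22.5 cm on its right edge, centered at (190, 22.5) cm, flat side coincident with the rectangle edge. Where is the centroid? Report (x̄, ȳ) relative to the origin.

Part | A | x̄ᵢ | ȳᵢ | A·x̄ᵢ | A·ȳᵢ
rectangular body | 8550.00 | 95.00 | 22.50 | 812250.00 | 192375.00
semicircular end | 795.22 | 199.55 | 22.50 | 158684.72 | 17892.35
Σ | 9345.22 |  |  | 970934.72 | 210267.35
x̄ = 970934.72 / 9345.22 = 103.90 cm
ȳ = 210267.35 / 9345.22 = 22.50 cm

x̄ = 103.90 cm, ȳ = 22.50 cm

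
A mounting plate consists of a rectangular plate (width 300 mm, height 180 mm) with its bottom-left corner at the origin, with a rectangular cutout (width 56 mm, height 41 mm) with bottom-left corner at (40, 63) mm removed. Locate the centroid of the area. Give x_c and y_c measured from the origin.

x_c = 153.64 mm, y_c = 90.29 mm

plate: A = 300 × 180 = 54000.00, centroid at (150.00, 90.00).
hole: A = −(56 × 41) = -2296.00, centroid at (68.00, 83.50).
ΣA = 51704.00 mm², ΣAx_c = 7943872.00 mm³, ΣAy_c = 4668284.00 mm³.
x_c = 7943872.00/51704.00 = 153.64 mm; y_c = 4668284.00/51704.00 = 90.29 mm.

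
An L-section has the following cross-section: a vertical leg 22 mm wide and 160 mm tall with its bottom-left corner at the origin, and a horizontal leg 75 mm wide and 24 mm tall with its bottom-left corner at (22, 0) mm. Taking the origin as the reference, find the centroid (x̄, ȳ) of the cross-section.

x̄ = 27.41 mm, ȳ = 56.99 mm

Part | A | x̄ᵢ | ȳᵢ | A·x̄ᵢ | A·ȳᵢ
vertical leg | 3520.00 | 11.00 | 80.00 | 38720.00 | 281600.00
horizontal leg | 1800.00 | 59.50 | 12.00 | 107100.00 | 21600.00
Σ | 5320.00 |  |  | 145820.00 | 303200.00
x̄ = 145820.00 / 5320.00 = 27.41 mm
ȳ = 303200.00 / 5320.00 = 56.99 mm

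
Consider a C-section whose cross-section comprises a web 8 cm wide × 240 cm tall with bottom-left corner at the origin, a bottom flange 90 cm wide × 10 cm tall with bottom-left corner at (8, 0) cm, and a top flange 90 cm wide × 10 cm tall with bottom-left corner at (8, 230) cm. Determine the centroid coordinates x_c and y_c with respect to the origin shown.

x_c = 27.71 cm, y_c = 120.00 cm

web: A = 8 × 240 = 1920.00, centroid at (4.00, 120.00).
bottom flange: A = 90 × 10 = 900.00, centroid at (53.00, 5.00).
top flange: A = 90 × 10 = 900.00, centroid at (53.00, 235.00).
ΣA = 3720.00 cm², ΣAx_c = 103080.00 cm³, ΣAy_c = 446400.00 cm³.
x_c = 103080.00/3720.00 = 27.71 cm; y_c = 446400.00/3720.00 = 120.00 cm.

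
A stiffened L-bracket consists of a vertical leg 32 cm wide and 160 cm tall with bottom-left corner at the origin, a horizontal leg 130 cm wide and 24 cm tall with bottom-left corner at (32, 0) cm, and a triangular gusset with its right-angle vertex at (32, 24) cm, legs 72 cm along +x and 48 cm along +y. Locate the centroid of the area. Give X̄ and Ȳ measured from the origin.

X̄ = 48.29 cm, Ȳ = 51.78 cm

vertical leg: A = 32 × 160 = 5120.00, centroid at (16.00, 80.00).
horizontal leg: A = 130 × 24 = 3120.00, centroid at (97.00, 12.00).
gusset: A = ½·72·48 = 1728.00, centroid at (56.00, 40.00).
ΣA = 9968.00 cm², ΣAX̄ = 481328.00 cm³, ΣAȲ = 516160.00 cm³.
X̄ = 481328.00/9968.00 = 48.29 cm; Ȳ = 516160.00/9968.00 = 51.78 cm.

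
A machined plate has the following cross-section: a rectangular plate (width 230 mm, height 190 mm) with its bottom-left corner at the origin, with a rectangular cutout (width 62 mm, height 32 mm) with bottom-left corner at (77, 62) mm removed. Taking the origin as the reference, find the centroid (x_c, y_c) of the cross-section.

plate: A = 230 × 190 = 43700.00, centroid at (115.00, 95.00).
hole: A = −(62 × 32) = -1984.00, centroid at (108.00, 78.00).
ΣA = 41716.00 mm²
ΣAx_c = (43700.00)(115.00) + (-1984.00)(108.00) = 4811228.00 mm³
ΣAy_c = (43700.00)(95.00) + (-1984.00)(78.00) = 3996748.00 mm³
x_c = 4811228.00 / 41716.00 = 115.33 mm
y_c = 3996748.00 / 41716.00 = 95.81 mm

x_c = 115.33 mm, y_c = 95.81 mm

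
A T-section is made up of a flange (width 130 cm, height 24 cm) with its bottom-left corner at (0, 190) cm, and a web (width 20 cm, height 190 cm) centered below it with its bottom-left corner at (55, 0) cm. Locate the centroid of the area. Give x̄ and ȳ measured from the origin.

x̄ = 65.00 cm, ȳ = 143.24 cm

web: A = 20 × 190 = 3800.00, centroid at (65.00, 95.00).
flange: A = 130 × 24 = 3120.00, centroid at (65.00, 202.00).
ΣA = 6920.00 cm²
ΣAx̄ = (3800.00)(65.00) + (3120.00)(65.00) = 449800.00 cm³
ΣAȳ = (3800.00)(95.00) + (3120.00)(202.00) = 991240.00 cm³
x̄ = 449800.00 / 6920.00 = 65.00 cm
ȳ = 991240.00 / 6920.00 = 143.24 cm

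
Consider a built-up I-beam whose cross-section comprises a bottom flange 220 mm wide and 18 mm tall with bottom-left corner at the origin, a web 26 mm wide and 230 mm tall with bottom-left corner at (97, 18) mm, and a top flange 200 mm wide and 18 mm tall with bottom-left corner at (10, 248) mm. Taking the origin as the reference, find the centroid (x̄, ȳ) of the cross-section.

x̄ = 110.00 mm, ȳ = 129.70 mm

Part | A | x̄ᵢ | ȳᵢ | A·x̄ᵢ | A·ȳᵢ
bottom flange | 3960.00 | 110.00 | 9.00 | 435600.00 | 35640.00
web | 5980.00 | 110.00 | 133.00 | 657800.00 | 795340.00
top flange | 3600.00 | 110.00 | 257.00 | 396000.00 | 925200.00
Σ | 13540.00 |  |  | 1489400.00 | 1756180.00
x̄ = 1489400.00 / 13540.00 = 110.00 mm
ȳ = 1756180.00 / 13540.00 = 129.70 mm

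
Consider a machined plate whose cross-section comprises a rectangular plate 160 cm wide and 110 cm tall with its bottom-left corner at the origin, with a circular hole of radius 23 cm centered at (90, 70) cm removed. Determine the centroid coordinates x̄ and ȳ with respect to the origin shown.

x̄ = 78.96 cm, ȳ = 53.44 cm

plate: A = 160 × 110 = 17600.00, centroid at (80.00, 55.00).
hole: A = −π·23² = -1661.90, centroid at (90.00, 70.00).
ΣA = 15938.10 cm²
ΣAx̄ = (17600.00)(80.00) + (-1661.90)(90.00) = 1258428.77 cm³
ΣAȳ = (17600.00)(55.00) + (-1661.90)(70.00) = 851666.82 cm³
x̄ = 1258428.77 / 15938.10 = 78.96 cm
ȳ = 851666.82 / 15938.10 = 53.44 cm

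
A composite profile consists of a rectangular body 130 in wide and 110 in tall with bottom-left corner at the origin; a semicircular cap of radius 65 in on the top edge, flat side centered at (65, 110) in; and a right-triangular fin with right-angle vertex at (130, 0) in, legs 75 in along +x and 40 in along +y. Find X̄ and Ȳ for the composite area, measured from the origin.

rectangular body: A = 130 × 110 = 14300.00, centroid at (65.00, 55.00).
semicircular top: A = ½π·65² = 6636.61, centroid at (65.00, 137.59).
triangular fin: A = ½·75·40 = 1500.00, centroid at (155.00, 13.33).
ΣA = 22436.61 in², ΣAX̄ = 1593379.94 in³, ΣAȲ = 1719610.93 in³.
X̄ = 1593379.94/22436.61 = 71.02 in; Ȳ = 1719610.93/22436.61 = 76.64 in.

X̄ = 71.02 in, Ȳ = 76.64 in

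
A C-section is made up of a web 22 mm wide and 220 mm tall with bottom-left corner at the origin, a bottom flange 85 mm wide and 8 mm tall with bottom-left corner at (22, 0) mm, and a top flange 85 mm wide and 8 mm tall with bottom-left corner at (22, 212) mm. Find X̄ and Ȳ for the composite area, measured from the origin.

web: A = 22 × 220 = 4840.00, centroid at (11.00, 110.00).
bottom flange: A = 85 × 8 = 680.00, centroid at (64.50, 4.00).
top flange: A = 85 × 8 = 680.00, centroid at (64.50, 216.00).
ΣA = 6200.00 mm², ΣAX̄ = 140960.00 mm³, ΣAȲ = 682000.00 mm³.
X̄ = 140960.00/6200.00 = 22.74 mm; Ȳ = 682000.00/6200.00 = 110.00 mm.

X̄ = 22.74 mm, Ȳ = 110.00 mm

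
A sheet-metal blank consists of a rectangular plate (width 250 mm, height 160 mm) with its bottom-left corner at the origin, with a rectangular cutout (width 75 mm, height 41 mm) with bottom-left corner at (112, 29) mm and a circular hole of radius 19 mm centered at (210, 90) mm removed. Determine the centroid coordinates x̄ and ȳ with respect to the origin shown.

x̄ = 120.20 mm, ȳ = 82.30 mm

Part | A | x̄ᵢ | ȳᵢ | A·x̄ᵢ | A·ȳᵢ
plate | 40000.00 | 125.00 | 80.00 | 5000000.00 | 3200000.00
hole 1 | -3075.00 | 149.50 | 49.50 | -459712.50 | -152212.50
hole 2 | -1134.11 | 210.00 | 90.00 | -238164.14 | -102070.35
Σ | 35790.89 |  |  | 4302123.36 | 2945717.15
x̄ = 4302123.36 / 35790.89 = 120.20 mm
ȳ = 2945717.15 / 35790.89 = 82.30 mm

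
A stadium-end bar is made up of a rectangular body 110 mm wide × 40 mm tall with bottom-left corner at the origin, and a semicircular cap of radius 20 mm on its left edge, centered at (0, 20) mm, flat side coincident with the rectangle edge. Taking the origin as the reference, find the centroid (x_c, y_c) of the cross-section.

Part | A | x̄ᵢ | ȳᵢ | A·x̄ᵢ | A·ȳᵢ
rectangular body | 4400.00 | 55.00 | 20.00 | 242000.00 | 88000.00
semicircular end | 628.32 | -8.49 | 20.00 | -5333.33 | 12566.37
Σ | 5028.32 |  |  | 236666.67 | 100566.37
x_c = 236666.67 / 5028.32 = 47.07 mm
y_c = 100566.37 / 5028.32 = 20.00 mm

x_c = 47.07 mm, y_c = 20.00 mm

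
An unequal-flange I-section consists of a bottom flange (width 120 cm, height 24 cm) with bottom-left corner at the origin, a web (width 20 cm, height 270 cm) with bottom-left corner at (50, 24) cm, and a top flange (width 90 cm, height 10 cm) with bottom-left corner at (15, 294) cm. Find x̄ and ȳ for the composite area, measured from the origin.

bottom flange: A = 120 × 24 = 2880.00, centroid at (60.00, 12.00).
web: A = 20 × 270 = 5400.00, centroid at (60.00, 159.00).
top flange: A = 90 × 10 = 900.00, centroid at (60.00, 299.00).
ΣA = 9180.00 cm²
ΣAx̄ = (2880.00)(60.00) + (5400.00)(60.00) + (900.00)(60.00) = 550800.00 cm³
ΣAȳ = (2880.00)(12.00) + (5400.00)(159.00) + (900.00)(299.00) = 1162260.00 cm³
x̄ = 550800.00 / 9180.00 = 60.00 cm
ȳ = 1162260.00 / 9180.00 = 126.61 cm

x̄ = 60.00 cm, ȳ = 126.61 cm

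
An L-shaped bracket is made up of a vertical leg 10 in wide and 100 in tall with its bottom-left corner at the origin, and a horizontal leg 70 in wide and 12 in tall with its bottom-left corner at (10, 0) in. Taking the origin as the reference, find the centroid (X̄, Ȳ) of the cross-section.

X̄ = 23.26 in, Ȳ = 29.91 in

vertical leg: A = 10 × 100 = 1000.00, centroid at (5.00, 50.00).
horizontal leg: A = 70 × 12 = 840.00, centroid at (45.00, 6.00).
ΣA = 1840.00 in², ΣAX̄ = 42800.00 in³, ΣAȲ = 55040.00 in³.
X̄ = 42800.00/1840.00 = 23.26 in; Ȳ = 55040.00/1840.00 = 29.91 in.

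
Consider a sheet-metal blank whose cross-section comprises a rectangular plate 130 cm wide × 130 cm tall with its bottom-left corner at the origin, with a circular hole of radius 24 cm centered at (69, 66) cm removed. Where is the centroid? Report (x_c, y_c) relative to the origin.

x_c = 64.52 cm, y_c = 64.88 cm

plate: A = 130 × 130 = 16900.00, centroid at (65.00, 65.00).
hole: A = −π·24² = -1809.56, centroid at (69.00, 66.00).
ΣA = 15090.44 cm², ΣAx_c = 973640.54 cm³, ΣAy_c = 979069.21 cm³.
x_c = 973640.54/15090.44 = 64.52 cm; y_c = 979069.21/15090.44 = 64.88 cm.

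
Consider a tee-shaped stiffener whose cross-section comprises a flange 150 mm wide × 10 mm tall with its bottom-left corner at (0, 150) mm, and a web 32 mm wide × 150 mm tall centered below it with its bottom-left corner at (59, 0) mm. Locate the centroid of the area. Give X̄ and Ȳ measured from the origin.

Part | A | x̄ᵢ | ȳᵢ | A·x̄ᵢ | A·ȳᵢ
web | 4800.00 | 75.00 | 75.00 | 360000.00 | 360000.00
flange | 1500.00 | 75.00 | 155.00 | 112500.00 | 232500.00
Σ | 6300.00 |  |  | 472500.00 | 592500.00
X̄ = 472500.00 / 6300.00 = 75.00 mm
Ȳ = 592500.00 / 6300.00 = 94.05 mm

X̄ = 75.00 mm, Ȳ = 94.05 mm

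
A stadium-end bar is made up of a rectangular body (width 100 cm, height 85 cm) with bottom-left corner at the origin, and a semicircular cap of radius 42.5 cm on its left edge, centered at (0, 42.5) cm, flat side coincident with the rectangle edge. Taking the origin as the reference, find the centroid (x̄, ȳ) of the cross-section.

Part | A | x̄ᵢ | ȳᵢ | A·x̄ᵢ | A·ȳᵢ
rectangular body | 8500.00 | 50.00 | 42.50 | 425000.00 | 361250.00
semicircular end | 2837.25 | -18.04 | 42.50 | -51177.08 | 120583.16
Σ | 11337.25 |  |  | 373822.92 | 481833.16
x̄ = 373822.92 / 11337.25 = 32.97 cm
ȳ = 481833.16 / 11337.25 = 42.50 cm

x̄ = 32.97 cm, ȳ = 42.50 cm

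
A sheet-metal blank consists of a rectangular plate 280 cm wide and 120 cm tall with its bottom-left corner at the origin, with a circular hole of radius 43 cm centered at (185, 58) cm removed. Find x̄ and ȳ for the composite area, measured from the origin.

x̄ = 130.59 cm, ȳ = 60.42 cm

Part | A | x̄ᵢ | ȳᵢ | A·x̄ᵢ | A·ȳᵢ
plate | 33600.00 | 140.00 | 60.00 | 4704000.00 | 2016000.00
hole | -5808.80 | 185.00 | 58.00 | -1074628.89 | -336910.68
Σ | 27791.20 |  |  | 3629371.11 | 1679089.32
x̄ = 3629371.11 / 27791.20 = 130.59 cm
ȳ = 1679089.32 / 27791.20 = 60.42 cm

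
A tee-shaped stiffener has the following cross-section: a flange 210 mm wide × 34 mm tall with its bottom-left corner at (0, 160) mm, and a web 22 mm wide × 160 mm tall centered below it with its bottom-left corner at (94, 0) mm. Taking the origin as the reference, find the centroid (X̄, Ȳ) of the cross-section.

X̄ = 105.00 mm, Ȳ = 144.97 mm

Part | A | x̄ᵢ | ȳᵢ | A·x̄ᵢ | A·ȳᵢ
web | 3520.00 | 105.00 | 80.00 | 369600.00 | 281600.00
flange | 7140.00 | 105.00 | 177.00 | 749700.00 | 1263780.00
Σ | 10660.00 |  |  | 1119300.00 | 1545380.00
X̄ = 1119300.00 / 10660.00 = 105.00 mm
Ȳ = 1545380.00 / 10660.00 = 144.97 mm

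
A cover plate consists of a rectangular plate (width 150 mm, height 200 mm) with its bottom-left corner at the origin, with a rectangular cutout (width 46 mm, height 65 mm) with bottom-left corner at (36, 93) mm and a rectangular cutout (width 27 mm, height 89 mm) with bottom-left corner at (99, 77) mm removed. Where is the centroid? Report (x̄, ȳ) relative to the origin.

Part | A | x̄ᵢ | ȳᵢ | A·x̄ᵢ | A·ȳᵢ
plate | 30000.00 | 75.00 | 100.00 | 2250000.00 | 3000000.00
hole 1 | -2990.00 | 59.00 | 125.50 | -176410.00 | -375245.00
hole 2 | -2403.00 | 112.50 | 121.50 | -270337.50 | -291964.50
Σ | 24607.00 |  |  | 1803252.50 | 2332790.50
x̄ = 1803252.50 / 24607.00 = 73.28 mm
ȳ = 2332790.50 / 24607.00 = 94.80 mm

x̄ = 73.28 mm, ȳ = 94.80 mm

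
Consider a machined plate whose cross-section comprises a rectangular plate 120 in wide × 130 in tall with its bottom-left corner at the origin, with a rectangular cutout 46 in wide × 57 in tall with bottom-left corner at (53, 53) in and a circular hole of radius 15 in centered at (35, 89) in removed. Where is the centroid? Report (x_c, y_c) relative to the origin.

x_c = 58.02 in, y_c = 60.09 in

Part | A | x̄ᵢ | ȳᵢ | A·x̄ᵢ | A·ȳᵢ
plate | 15600.00 | 60.00 | 65.00 | 936000.00 | 1014000.00
hole 1 | -2622.00 | 76.00 | 81.50 | -199272.00 | -213693.00
hole 2 | -706.86 | 35.00 | 89.00 | -24740.04 | -62910.39
Σ | 12271.14 |  |  | 711987.96 | 737396.61
x_c = 711987.96 / 12271.14 = 58.02 in
y_c = 737396.61 / 12271.14 = 60.09 in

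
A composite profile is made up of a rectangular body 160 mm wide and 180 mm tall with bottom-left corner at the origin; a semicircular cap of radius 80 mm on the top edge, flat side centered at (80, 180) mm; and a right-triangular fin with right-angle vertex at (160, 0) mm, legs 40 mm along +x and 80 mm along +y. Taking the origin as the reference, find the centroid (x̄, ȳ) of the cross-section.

x̄ = 83.69 mm, ȳ = 118.30 mm

rectangular body: A = 160 × 180 = 28800.00, centroid at (80.00, 90.00).
semicircular top: A = ½π·80² = 10053.10, centroid at (80.00, 213.95).
triangular fin: A = ½·40·80 = 1600.00, centroid at (173.33, 26.67).
ΣA = 40453.10 mm², ΣAx̄ = 3385581.05 mm³, ΣAȳ = 4785557.37 mm³.
x̄ = 3385581.05/40453.10 = 83.69 mm; ȳ = 4785557.37/40453.10 = 118.30 mm.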